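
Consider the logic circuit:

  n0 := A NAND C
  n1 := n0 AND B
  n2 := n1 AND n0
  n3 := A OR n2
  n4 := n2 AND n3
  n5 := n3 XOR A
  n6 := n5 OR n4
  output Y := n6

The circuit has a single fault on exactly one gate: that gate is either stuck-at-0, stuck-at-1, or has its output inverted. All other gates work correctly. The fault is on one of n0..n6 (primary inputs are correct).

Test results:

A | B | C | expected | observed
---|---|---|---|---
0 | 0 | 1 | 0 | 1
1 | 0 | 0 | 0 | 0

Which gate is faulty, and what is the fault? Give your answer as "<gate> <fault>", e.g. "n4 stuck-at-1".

Fault-free values for test 1 (A=0, B=0, C=1): n0=1, n1=0, n2=0, n3=0, n4=0, n5=0, n6=0, giving Y=0. Observed 1.
Test 1: faults giving observed 1 are {n1 stuck-at-1, n1 inverted output, n2 stuck-at-1, n2 inverted output, n3 stuck-at-1, n3 inverted output, n4 stuck-at-1, n4 inverted output, n5 stuck-at-1, n5 inverted output, n6 stuck-at-1, n6 inverted output}.
Test 2 (A=1, B=0, C=0): fault-free n0=1, n1=0, n2=0, n3=1, n4=0, n5=0, n6=0 → 0; observed 0. Eliminates n1 stuck-at-1, n1 inverted output, n2 stuck-at-1, n2 inverted output, n3 inverted output, n4 stuck-at-1, n4 inverted output, n5 stuck-at-1, n5 inverted output, n6 stuck-at-1, n6 inverted output.
Only n3 stuck-at-1 is consistent with every test.

n3 stuck-at-1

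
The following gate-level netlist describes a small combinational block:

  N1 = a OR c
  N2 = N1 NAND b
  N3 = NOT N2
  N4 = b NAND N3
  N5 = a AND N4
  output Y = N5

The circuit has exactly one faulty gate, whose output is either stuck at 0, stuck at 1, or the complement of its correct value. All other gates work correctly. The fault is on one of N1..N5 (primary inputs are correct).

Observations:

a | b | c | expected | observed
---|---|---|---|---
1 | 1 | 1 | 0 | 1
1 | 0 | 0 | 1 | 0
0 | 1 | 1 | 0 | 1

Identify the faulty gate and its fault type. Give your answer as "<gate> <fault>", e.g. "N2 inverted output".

Fault-free values for test 1 (a=1, b=1, c=1): N1=1, N2=0, N3=1, N4=0, N5=0, giving Y=0. Observed 1.
Test 1: faults giving observed 1 are {N1 stuck-at-0, N1 inverted output, N2 stuck-at-1, N2 inverted output, N3 stuck-at-0, N3 inverted output, N4 stuck-at-1, N4 inverted output, N5 stuck-at-1, N5 inverted output}.
Test 2 (a=1, b=0, c=0): fault-free N1=1, N2=1, N3=0, N4=1, N5=1 → 1; observed 0. Eliminates N1 stuck-at-0, N1 inverted output, N2 stuck-at-1, N2 inverted output, N3 stuck-at-0, N3 inverted output, N4 stuck-at-1, N5 stuck-at-1.
Test 3 (a=0, b=1, c=1): fault-free N1=1, N2=0, N3=1, N4=0, N5=0 → 0; observed 1. Eliminates N4 inverted output.
Only N5 inverted output is consistent with every test.

N5 inverted output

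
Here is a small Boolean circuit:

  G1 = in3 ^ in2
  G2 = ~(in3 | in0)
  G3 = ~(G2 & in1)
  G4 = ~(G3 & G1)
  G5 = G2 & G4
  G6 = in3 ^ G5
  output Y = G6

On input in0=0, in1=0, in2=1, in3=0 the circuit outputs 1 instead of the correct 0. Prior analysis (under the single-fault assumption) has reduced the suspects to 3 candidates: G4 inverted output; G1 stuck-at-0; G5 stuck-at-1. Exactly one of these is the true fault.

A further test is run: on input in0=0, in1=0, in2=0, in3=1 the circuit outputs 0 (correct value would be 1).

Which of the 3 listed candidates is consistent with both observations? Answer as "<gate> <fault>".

Evaluate each candidate on input in0=0, in1=0, in2=0, in3=1:
  G4 inverted output: G1=1, G2=0, G3=1, G4=1 [inverted output], G5=0, G6=1 → 1 — eliminated
  G1 stuck-at-0: G1=0 [stuck-at-0], G2=0, G3=1, G4=1, G5=0, G6=1 → 1 — eliminated
  G5 stuck-at-1: G1=1, G2=0, G3=1, G4=0, G5=1 [stuck-at-1], G6=0 → 0 — matches
Only G5 stuck-at-1 reproduces the observed 0.

G5 stuck-at-1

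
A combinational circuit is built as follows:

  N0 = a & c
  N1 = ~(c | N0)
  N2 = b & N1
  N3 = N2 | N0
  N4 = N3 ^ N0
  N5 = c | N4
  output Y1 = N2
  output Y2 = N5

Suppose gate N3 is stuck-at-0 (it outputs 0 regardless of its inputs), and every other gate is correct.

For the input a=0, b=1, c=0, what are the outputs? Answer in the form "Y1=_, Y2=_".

Propagate with N3 forced: N0=0, N1=1, N2=1, N3=0 [stuck-at-0], N4=0, N5=0.
So the outputs are Y1=1, Y2=0. (Without the fault they would be Y1=1, Y2=1.)

Y1=1, Y2=0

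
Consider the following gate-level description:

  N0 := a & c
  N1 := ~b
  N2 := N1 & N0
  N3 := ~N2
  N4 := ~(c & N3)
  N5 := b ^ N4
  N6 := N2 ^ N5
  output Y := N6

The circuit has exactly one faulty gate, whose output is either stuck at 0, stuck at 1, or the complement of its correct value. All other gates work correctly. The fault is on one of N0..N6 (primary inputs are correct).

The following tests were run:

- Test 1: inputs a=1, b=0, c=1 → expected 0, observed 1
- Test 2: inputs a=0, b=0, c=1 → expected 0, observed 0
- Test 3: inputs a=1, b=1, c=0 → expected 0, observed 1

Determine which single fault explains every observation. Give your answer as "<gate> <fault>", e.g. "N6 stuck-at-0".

N4 stuck-at-0

Fault-free values for test 1 (a=1, b=0, c=1): N0=1, N1=1, N2=1, N3=0, N4=1, N5=1, N6=0, giving Y=0. Observed 1.
Test 1: faults giving observed 1 are {N3 stuck-at-1, N3 inverted output, N4 stuck-at-0, N4 inverted output, N5 stuck-at-0, N5 inverted output, N6 stuck-at-1, N6 inverted output}.
Test 2 (a=0, b=0, c=1): fault-free N0=0, N1=1, N2=0, N3=1, N4=0, N5=0, N6=0 → 0; observed 0. Eliminates N3 inverted output, N4 inverted output, N5 inverted output, N6 stuck-at-1, N6 inverted output.
Test 3 (a=1, b=1, c=0): fault-free N0=0, N1=0, N2=0, N3=1, N4=1, N5=0, N6=0 → 0; observed 1. Eliminates N3 stuck-at-1, N5 stuck-at-0.
Only N4 stuck-at-0 is consistent with every test.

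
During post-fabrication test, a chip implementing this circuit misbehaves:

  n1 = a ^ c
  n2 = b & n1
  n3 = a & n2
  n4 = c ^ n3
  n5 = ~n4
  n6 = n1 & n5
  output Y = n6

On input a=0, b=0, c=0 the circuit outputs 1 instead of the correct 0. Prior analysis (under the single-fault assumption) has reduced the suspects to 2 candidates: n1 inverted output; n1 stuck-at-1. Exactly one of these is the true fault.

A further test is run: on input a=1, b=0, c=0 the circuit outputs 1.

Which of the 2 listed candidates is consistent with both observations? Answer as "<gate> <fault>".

n1 stuck-at-1

Evaluate each candidate on input a=1, b=0, c=0:
  n1 inverted output: n1=0 [inverted output], n2=0, n3=0, n4=0, n5=1, n6=0 → 0 — eliminated
  n1 stuck-at-1: n1=1 [stuck-at-1], n2=0, n3=0, n4=0, n5=1, n6=1 → 1 — matches
Only n1 stuck-at-1 reproduces the observed 1.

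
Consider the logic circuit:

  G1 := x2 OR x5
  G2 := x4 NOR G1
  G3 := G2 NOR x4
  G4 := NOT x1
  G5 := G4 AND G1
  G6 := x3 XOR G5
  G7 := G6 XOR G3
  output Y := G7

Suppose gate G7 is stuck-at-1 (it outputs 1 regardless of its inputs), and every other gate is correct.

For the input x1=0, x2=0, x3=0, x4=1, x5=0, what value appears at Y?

Propagate with G7 forced: G1=0, G2=0, G3=0, G4=1, G5=0, G6=0, G7=1 [stuck-at-1].
So Y = 1. (Without the fault it would be 0.)

1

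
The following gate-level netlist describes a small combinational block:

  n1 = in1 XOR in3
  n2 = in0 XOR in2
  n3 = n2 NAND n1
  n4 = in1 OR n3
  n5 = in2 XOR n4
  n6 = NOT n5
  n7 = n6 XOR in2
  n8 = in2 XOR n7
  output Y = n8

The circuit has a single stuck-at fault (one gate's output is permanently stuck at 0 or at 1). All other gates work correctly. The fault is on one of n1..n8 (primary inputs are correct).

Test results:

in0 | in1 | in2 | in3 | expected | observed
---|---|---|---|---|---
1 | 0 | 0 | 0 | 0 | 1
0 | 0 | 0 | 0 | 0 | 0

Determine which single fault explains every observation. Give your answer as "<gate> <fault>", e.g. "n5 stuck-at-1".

n1 stuck-at-1

Fault-free values for test 1 (in0=1, in1=0, in2=0, in3=0): n1=0, n2=1, n3=1, n4=1, n5=1, n6=0, n7=0, n8=0, giving Y=0. Observed 1.
Test 1: faults giving observed 1 are {n1 stuck-at-1, n3 stuck-at-0, n4 stuck-at-0, n5 stuck-at-0, n6 stuck-at-1, n7 stuck-at-1, n8 stuck-at-1}.
Test 2 (in0=0, in1=0, in2=0, in3=0): fault-free n1=0, n2=0, n3=1, n4=1, n5=1, n6=0, n7=0, n8=0 → 0; observed 0. Eliminates n3 stuck-at-0, n4 stuck-at-0, n5 stuck-at-0, n6 stuck-at-1, n7 stuck-at-1, n8 stuck-at-1.
Only n1 stuck-at-1 is consistent with every test.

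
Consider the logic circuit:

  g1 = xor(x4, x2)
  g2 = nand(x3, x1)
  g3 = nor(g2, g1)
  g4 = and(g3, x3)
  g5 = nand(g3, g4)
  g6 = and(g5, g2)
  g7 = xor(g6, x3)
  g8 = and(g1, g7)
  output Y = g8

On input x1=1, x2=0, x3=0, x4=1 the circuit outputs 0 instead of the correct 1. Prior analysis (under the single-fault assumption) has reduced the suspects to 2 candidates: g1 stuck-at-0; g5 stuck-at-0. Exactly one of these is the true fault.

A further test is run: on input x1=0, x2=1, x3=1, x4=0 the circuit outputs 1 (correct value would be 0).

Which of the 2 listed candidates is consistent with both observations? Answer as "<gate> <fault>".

g5 stuck-at-0

Evaluate each candidate on input x1=0, x2=1, x3=1, x4=0:
  g1 stuck-at-0: g1=0 [stuck-at-0], g2=1, g3=0, g4=0, g5=1, g6=1, g7=0, g8=0 → 0 — eliminated
  g5 stuck-at-0: g1=1, g2=1, g3=0, g4=0, g5=0 [stuck-at-0], g6=0, g7=1, g8=1 → 1 — matches
Only g5 stuck-at-0 reproduces the observed 1.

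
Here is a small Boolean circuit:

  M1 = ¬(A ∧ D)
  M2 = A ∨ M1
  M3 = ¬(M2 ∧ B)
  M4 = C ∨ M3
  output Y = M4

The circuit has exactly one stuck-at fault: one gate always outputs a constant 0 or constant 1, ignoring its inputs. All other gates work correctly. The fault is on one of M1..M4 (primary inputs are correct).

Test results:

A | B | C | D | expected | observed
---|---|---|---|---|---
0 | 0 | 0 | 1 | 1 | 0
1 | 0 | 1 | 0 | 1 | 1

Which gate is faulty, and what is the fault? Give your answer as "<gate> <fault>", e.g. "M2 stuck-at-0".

M3 stuck-at-0

Fault-free values for test 1 (A=0, B=0, C=0, D=1): M1=1, M2=1, M3=1, M4=1, giving Y=1. Observed 0.
Test 1: faults giving observed 0 are {M3 stuck-at-0, M4 stuck-at-0}.
Test 2 (A=1, B=0, C=1, D=0): fault-free M1=1, M2=1, M3=1, M4=1 → 1; observed 1. Eliminates M4 stuck-at-0.
Only M3 stuck-at-0 is consistent with every test.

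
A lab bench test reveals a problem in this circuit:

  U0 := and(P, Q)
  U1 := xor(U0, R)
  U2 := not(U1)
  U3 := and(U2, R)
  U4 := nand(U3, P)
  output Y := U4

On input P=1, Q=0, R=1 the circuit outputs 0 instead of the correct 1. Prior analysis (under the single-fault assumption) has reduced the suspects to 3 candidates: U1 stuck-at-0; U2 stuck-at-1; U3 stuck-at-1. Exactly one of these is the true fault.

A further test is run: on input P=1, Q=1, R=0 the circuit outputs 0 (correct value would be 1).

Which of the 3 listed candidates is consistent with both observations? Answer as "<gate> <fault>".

Evaluate each candidate on input P=1, Q=1, R=0:
  U1 stuck-at-0: U0=1, U1=0 [stuck-at-0], U2=1, U3=0, U4=1 → 1 — eliminated
  U2 stuck-at-1: U0=1, U1=1, U2=1 [stuck-at-1], U3=0, U4=1 → 1 — eliminated
  U3 stuck-at-1: U0=1, U1=1, U2=0, U3=1 [stuck-at-1], U4=0 → 0 — matches
Only U3 stuck-at-1 reproduces the observed 0.

U3 stuck-at-1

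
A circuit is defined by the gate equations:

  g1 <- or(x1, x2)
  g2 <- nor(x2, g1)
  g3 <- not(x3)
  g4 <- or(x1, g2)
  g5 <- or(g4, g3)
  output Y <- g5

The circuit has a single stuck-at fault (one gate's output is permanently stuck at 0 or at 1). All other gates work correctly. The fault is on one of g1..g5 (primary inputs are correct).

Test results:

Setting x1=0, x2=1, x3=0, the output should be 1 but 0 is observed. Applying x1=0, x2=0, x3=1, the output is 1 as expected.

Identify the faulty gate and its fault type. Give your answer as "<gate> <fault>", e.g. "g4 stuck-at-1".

Fault-free values for test 1 (x1=0, x2=1, x3=0): g1=1, g2=0, g3=1, g4=0, g5=1, giving Y=1. Observed 0.
Test 1: faults giving observed 0 are {g3 stuck-at-0, g5 stuck-at-0}.
Test 2 (x1=0, x2=0, x3=1): fault-free g1=0, g2=1, g3=0, g4=1, g5=1 → 1; observed 1. Eliminates g5 stuck-at-0.
Only g3 stuck-at-0 is consistent with every test.

g3 stuck-at-0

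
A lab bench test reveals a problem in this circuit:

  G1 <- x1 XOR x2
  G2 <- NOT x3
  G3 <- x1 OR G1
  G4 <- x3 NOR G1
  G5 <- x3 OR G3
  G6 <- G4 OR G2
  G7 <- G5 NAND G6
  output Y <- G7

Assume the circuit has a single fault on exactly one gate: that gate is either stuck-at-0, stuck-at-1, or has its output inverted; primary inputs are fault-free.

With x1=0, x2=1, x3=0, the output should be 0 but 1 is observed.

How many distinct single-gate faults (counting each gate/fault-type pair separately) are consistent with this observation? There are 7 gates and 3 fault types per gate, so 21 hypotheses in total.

12

Fault-free: G1=1, G2=1, G3=1, G4=0, G5=1, G6=1, G7=0 → 0. Observed 1.
  G1: stuck-at-0, inverted output ✓; others ✗
  G2: stuck-at-0, inverted output ✓; others ✗
  G3: stuck-at-0, inverted output ✓; others ✗
  G4: none of the 3 fault types match ✗
  G5: stuck-at-0, inverted output ✓; others ✗
  G6: stuck-at-0, inverted output ✓; others ✗
  G7: stuck-at-1, inverted output ✓; others ✗
Consistent faults: {G1 stuck-at-0, G1 inverted output, G2 stuck-at-0, G2 inverted output, G3 stuck-at-0, G3 inverted output, G5 stuck-at-0, G5 inverted output, G6 stuck-at-0, G6 inverted output, G7 stuck-at-1, G7 inverted output} — 12 in all.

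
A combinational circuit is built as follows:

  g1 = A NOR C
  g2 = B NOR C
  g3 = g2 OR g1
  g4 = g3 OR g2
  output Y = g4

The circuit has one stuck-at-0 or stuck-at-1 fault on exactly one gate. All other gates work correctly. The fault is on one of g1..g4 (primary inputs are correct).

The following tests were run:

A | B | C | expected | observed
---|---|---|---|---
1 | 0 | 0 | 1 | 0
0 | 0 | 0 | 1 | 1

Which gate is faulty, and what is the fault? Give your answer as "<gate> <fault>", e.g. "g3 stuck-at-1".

g2 stuck-at-0

Fault-free values for test 1 (A=1, B=0, C=0): g1=0, g2=1, g3=1, g4=1, giving Y=1. Observed 0.
Test 1: faults giving observed 0 are {g2 stuck-at-0, g4 stuck-at-0}.
Test 2 (A=0, B=0, C=0): fault-free g1=1, g2=1, g3=1, g4=1 → 1; observed 1. Eliminates g4 stuck-at-0.
Only g2 stuck-at-0 is consistent with every test.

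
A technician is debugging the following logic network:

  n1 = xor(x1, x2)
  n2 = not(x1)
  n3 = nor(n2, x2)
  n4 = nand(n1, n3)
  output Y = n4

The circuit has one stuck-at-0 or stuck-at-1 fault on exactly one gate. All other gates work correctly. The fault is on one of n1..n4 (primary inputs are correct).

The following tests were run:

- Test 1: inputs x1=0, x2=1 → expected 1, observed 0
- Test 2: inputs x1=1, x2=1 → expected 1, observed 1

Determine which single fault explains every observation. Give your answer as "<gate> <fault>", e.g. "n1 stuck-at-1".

n3 stuck-at-1

Fault-free values for test 1 (x1=0, x2=1): n1=1, n2=1, n3=0, n4=1, giving Y=1. Observed 0.
Test 1: faults giving observed 0 are {n3 stuck-at-1, n4 stuck-at-0}.
Test 2 (x1=1, x2=1): fault-free n1=0, n2=0, n3=0, n4=1 → 1; observed 1. Eliminates n4 stuck-at-0.
Only n3 stuck-at-1 is consistent with every test.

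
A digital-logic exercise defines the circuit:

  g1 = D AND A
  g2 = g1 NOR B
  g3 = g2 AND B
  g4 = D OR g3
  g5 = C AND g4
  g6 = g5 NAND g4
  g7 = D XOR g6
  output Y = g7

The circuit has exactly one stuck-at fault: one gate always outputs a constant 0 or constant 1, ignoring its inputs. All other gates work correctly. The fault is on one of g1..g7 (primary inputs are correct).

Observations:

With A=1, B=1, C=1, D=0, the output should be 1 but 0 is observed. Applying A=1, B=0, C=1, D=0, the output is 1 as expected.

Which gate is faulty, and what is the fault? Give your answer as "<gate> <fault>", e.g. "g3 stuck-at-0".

g2 stuck-at-1

Fault-free values for test 1 (A=1, B=1, C=1, D=0): g1=0, g2=0, g3=0, g4=0, g5=0, g6=1, g7=1, giving Y=1. Observed 0.
Test 1: faults giving observed 0 are {g2 stuck-at-1, g3 stuck-at-1, g4 stuck-at-1, g6 stuck-at-0, g7 stuck-at-0}.
Test 2 (A=1, B=0, C=1, D=0): fault-free g1=0, g2=1, g3=0, g4=0, g5=0, g6=1, g7=1 → 1; observed 1. Eliminates g3 stuck-at-1, g4 stuck-at-1, g6 stuck-at-0, g7 stuck-at-0.
Only g2 stuck-at-1 is consistent with every test.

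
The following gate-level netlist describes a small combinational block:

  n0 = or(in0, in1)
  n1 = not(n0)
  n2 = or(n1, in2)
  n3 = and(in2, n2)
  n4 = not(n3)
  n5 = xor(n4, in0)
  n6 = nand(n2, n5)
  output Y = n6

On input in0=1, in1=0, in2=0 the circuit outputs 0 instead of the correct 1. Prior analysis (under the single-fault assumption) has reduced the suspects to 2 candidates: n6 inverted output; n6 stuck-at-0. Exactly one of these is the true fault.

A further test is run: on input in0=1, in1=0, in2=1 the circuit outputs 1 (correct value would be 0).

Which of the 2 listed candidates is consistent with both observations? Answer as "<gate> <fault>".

Evaluate each candidate on input in0=1, in1=0, in2=1:
  n6 inverted output: n0=1, n1=0, n2=1, n3=1, n4=0, n5=1, n6=1 [inverted output] → 1 — matches
  n6 stuck-at-0: n0=1, n1=0, n2=1, n3=1, n4=0, n5=1, n6=0 [stuck-at-0] → 0 — eliminated
Only n6 inverted output reproduces the observed 1.

n6 inverted output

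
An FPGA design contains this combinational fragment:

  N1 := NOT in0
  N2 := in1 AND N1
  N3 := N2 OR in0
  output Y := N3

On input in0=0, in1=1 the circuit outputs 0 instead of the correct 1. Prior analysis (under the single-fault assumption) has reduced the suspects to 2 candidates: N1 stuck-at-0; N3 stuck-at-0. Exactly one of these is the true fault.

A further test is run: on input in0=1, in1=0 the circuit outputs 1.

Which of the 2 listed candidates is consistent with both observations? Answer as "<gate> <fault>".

Evaluate each candidate on input in0=1, in1=0:
  N1 stuck-at-0: N1=0 [stuck-at-0], N2=0, N3=1 → 1 — matches
  N3 stuck-at-0: N1=0, N2=0, N3=0 [stuck-at-0] → 0 — eliminated
Only N1 stuck-at-0 reproduces the observed 1.

N1 stuck-at-0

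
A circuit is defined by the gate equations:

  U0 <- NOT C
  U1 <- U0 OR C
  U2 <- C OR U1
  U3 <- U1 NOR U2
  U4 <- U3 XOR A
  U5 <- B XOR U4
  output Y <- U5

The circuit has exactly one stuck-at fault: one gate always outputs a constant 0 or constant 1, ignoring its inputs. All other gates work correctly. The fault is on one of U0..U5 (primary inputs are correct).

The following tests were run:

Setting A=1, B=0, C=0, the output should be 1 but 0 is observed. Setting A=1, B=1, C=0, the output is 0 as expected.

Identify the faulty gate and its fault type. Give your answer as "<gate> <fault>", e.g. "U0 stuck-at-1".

Fault-free values for test 1 (A=1, B=0, C=0): U0=1, U1=1, U2=1, U3=0, U4=1, U5=1, giving Y=1. Observed 0.
Test 1: faults giving observed 0 are {U0 stuck-at-0, U1 stuck-at-0, U3 stuck-at-1, U4 stuck-at-0, U5 stuck-at-0}.
Test 2 (A=1, B=1, C=0): fault-free U0=1, U1=1, U2=1, U3=0, U4=1, U5=0 → 0; observed 0. Eliminates U0 stuck-at-0, U1 stuck-at-0, U3 stuck-at-1, U4 stuck-at-0.
Only U5 stuck-at-0 is consistent with every test.

U5 stuck-at-0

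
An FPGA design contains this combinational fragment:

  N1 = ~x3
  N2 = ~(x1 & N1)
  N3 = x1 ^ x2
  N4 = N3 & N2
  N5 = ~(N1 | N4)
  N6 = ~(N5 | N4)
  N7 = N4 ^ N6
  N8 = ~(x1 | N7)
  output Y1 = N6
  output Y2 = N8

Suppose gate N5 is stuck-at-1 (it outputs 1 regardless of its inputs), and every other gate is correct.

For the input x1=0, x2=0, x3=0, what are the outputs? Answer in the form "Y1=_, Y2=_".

Propagate with N5 forced: N1=1, N2=1, N3=0, N4=0, N5=1 [stuck-at-1], N6=0, N7=0, N8=1.
So the outputs are Y1=0, Y2=1. (Without the fault they would be Y1=1, Y2=0.)

Y1=0, Y2=1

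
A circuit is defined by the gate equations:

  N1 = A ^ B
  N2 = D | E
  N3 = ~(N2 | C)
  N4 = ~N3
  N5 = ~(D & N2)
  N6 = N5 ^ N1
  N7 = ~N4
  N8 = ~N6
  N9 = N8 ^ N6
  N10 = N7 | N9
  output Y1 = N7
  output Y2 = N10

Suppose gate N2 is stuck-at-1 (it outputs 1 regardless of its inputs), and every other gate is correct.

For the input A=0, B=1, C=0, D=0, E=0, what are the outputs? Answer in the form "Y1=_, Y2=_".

Propagate with N2 forced: N1=1, N2=1 [stuck-at-1], N3=0, N4=1, N5=1, N6=0, N7=0, N8=1, N9=1, N10=1.
So the outputs are Y1=0, Y2=1. (Without the fault they would be Y1=1, Y2=1.)

Y1=0, Y2=1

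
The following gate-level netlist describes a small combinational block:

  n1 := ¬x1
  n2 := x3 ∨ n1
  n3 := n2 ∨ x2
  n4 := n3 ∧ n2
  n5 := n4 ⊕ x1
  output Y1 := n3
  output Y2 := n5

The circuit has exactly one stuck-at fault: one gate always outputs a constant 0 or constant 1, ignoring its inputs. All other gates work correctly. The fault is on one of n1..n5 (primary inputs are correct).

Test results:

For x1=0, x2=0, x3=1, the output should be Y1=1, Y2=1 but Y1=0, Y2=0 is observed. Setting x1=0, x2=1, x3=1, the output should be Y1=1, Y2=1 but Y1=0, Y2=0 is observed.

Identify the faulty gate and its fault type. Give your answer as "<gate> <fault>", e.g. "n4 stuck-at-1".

Fault-free values for test 1 (x1=0, x2=0, x3=1): n1=1, n2=1, n3=1, n4=1, n5=1, giving Y1=1, Y2=1. Observed Y1=0, Y2=0.
Test 1: faults giving observed Y1=0, Y2=0 are {n2 stuck-at-0, n3 stuck-at-0}.
Test 2 (x1=0, x2=1, x3=1): fault-free n1=1, n2=1, n3=1, n4=1, n5=1 → Y1=1, Y2=1; observed Y1=0, Y2=0. Eliminates n2 stuck-at-0.
Only n3 stuck-at-0 is consistent with every test.

n3 stuck-at-0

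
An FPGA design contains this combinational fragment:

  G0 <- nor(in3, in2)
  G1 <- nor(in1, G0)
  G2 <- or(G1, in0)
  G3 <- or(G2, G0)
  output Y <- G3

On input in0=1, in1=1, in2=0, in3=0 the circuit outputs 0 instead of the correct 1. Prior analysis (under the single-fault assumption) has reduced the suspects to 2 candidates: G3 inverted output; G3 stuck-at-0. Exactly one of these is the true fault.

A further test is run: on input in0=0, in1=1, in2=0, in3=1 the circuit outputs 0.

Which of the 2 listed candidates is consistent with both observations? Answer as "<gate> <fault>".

G3 stuck-at-0

Evaluate each candidate on input in0=0, in1=1, in2=0, in3=1:
  G3 inverted output: G0=0, G1=0, G2=0, G3=1 [inverted output] → 1 — eliminated
  G3 stuck-at-0: G0=0, G1=0, G2=0, G3=0 [stuck-at-0] → 0 — matches
Only G3 stuck-at-0 reproduces the observed 0.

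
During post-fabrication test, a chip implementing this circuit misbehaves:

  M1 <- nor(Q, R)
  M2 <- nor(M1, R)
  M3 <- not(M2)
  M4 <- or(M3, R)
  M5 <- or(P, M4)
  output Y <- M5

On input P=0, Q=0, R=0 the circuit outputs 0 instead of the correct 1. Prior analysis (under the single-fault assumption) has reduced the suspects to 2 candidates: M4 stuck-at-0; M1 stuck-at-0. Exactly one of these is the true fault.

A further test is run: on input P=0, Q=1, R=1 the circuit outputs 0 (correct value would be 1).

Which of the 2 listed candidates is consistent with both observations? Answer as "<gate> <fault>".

M4 stuck-at-0

Evaluate each candidate on input P=0, Q=1, R=1:
  M4 stuck-at-0: M1=0, M2=0, M3=1, M4=0 [stuck-at-0], M5=0 → 0 — matches
  M1 stuck-at-0: M1=0 [stuck-at-0], M2=0, M3=1, M4=1, M5=1 → 1 — eliminated
Only M4 stuck-at-0 reproduces the observed 0.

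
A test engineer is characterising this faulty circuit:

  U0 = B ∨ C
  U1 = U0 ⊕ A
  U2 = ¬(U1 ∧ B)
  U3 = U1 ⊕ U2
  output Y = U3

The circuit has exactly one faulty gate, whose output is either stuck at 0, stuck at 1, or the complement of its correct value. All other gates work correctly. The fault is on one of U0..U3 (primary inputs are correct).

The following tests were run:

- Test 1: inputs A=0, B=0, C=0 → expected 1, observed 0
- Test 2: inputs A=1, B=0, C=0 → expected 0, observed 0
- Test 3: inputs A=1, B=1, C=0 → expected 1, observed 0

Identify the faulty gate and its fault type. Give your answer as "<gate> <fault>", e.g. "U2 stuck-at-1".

U3 stuck-at-0

Fault-free values for test 1 (A=0, B=0, C=0): U0=0, U1=0, U2=1, U3=1, giving Y=1. Observed 0.
Test 1: faults giving observed 0 are {U0 stuck-at-1, U0 inverted output, U1 stuck-at-1, U1 inverted output, U2 stuck-at-0, U2 inverted output, U3 stuck-at-0, U3 inverted output}.
Test 2 (A=1, B=0, C=0): fault-free U0=0, U1=1, U2=1, U3=0 → 0; observed 0. Eliminates U0 stuck-at-1, U0 inverted output, U1 inverted output, U2 stuck-at-0, U2 inverted output, U3 inverted output.
Test 3 (A=1, B=1, C=0): fault-free U0=1, U1=0, U2=1, U3=1 → 1; observed 0. Eliminates U1 stuck-at-1.
Only U3 stuck-at-0 is consistent with every test.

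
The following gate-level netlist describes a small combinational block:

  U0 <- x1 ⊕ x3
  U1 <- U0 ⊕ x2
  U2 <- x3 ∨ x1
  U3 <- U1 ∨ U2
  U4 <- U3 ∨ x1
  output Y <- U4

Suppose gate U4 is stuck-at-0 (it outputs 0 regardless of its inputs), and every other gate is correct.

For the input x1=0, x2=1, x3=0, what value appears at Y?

Propagate with U4 forced: U0=0, U1=1, U2=0, U3=1, U4=0 [stuck-at-0].
So Y = 0. (Without the fault it would be 1.)

0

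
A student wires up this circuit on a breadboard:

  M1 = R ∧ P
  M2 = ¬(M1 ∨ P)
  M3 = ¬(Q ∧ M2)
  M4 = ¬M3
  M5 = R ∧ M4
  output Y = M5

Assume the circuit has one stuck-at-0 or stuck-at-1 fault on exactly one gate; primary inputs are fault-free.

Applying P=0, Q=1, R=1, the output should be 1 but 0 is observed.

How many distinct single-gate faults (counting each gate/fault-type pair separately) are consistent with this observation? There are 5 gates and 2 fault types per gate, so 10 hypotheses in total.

Fault-free: M1=0, M2=1, M3=0, M4=1, M5=1 → 1. Observed 0.
  M1 stuck-at-0: output 1 ✗
  M1 stuck-at-1: output 0 ✓
  M2 stuck-at-0: output 0 ✓
  M2 stuck-at-1: output 1 ✗
  M3 stuck-at-0: output 1 ✗
  M3 stuck-at-1: output 0 ✓
  M4 stuck-at-0: output 0 ✓
  M4 stuck-at-1: output 1 ✗
  M5 stuck-at-0: output 0 ✓
  M5 stuck-at-1: output 1 ✗
Consistent faults: {M1 stuck-at-1, M2 stuck-at-0, M3 stuck-at-1, M4 stuck-at-0, M5 stuck-at-0} — 5 in all.

5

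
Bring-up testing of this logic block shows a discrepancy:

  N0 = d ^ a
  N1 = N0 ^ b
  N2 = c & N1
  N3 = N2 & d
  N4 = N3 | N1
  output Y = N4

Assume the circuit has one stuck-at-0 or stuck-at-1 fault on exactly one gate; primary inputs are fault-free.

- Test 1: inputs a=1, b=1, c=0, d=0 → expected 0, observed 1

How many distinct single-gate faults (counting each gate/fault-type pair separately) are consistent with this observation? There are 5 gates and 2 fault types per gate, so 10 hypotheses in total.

4

Fault-free: N0=1, N1=0, N2=0, N3=0, N4=0 → 0. Observed 1.
  N0 stuck-at-0: output 1 ✓
  N0 stuck-at-1: output 0 ✗
  N1 stuck-at-0: output 0 ✗
  N1 stuck-at-1: output 1 ✓
  N2 stuck-at-0: output 0 ✗
  N2 stuck-at-1: output 0 ✗
  N3 stuck-at-0: output 0 ✗
  N3 stuck-at-1: output 1 ✓
  N4 stuck-at-0: output 0 ✗
  N4 stuck-at-1: output 1 ✓
Consistent faults: {N0 stuck-at-0, N1 stuck-at-1, N3 stuck-at-1, N4 stuck-at-1} — 4 in all.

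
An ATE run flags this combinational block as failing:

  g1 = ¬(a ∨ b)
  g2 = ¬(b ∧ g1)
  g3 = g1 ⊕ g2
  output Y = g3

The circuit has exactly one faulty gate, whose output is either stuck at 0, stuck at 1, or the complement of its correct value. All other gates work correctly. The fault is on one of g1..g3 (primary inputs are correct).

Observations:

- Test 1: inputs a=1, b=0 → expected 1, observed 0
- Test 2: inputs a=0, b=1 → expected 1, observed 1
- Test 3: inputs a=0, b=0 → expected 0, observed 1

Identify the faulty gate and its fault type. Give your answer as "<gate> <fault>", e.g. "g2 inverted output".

g1 inverted output

Fault-free values for test 1 (a=1, b=0): g1=0, g2=1, g3=1, giving Y=1. Observed 0.
Test 1: faults giving observed 0 are {g1 stuck-at-1, g1 inverted output, g2 stuck-at-0, g2 inverted output, g3 stuck-at-0, g3 inverted output}.
Test 2 (a=0, b=1): fault-free g1=0, g2=1, g3=1 → 1; observed 1. Eliminates g2 stuck-at-0, g2 inverted output, g3 stuck-at-0, g3 inverted output.
Test 3 (a=0, b=0): fault-free g1=1, g2=1, g3=0 → 0; observed 1. Eliminates g1 stuck-at-1.
Only g1 inverted output is consistent with every test.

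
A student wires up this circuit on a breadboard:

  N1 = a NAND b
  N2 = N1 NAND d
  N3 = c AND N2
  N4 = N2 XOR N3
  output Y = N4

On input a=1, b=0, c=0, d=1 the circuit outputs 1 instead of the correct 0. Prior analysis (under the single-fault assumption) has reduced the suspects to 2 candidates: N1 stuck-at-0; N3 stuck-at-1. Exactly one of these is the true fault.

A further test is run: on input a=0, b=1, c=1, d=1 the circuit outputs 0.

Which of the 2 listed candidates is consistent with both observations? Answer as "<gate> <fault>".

Evaluate each candidate on input a=0, b=1, c=1, d=1:
  N1 stuck-at-0: N1=0 [stuck-at-0], N2=1, N3=1, N4=0 → 0 — matches
  N3 stuck-at-1: N1=1, N2=0, N3=1 [stuck-at-1], N4=1 → 1 — eliminated
Only N1 stuck-at-0 reproduces the observed 0.

N1 stuck-at-0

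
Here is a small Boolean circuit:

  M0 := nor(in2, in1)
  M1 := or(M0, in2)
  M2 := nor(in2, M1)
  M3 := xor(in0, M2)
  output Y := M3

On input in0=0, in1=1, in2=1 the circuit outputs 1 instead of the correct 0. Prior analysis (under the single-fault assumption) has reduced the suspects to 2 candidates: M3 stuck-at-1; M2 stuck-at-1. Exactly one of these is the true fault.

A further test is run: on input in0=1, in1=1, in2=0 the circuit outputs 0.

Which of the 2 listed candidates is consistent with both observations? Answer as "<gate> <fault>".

Evaluate each candidate on input in0=1, in1=1, in2=0:
  M3 stuck-at-1: M0=0, M1=0, M2=1, M3=1 [stuck-at-1] → 1 — eliminated
  M2 stuck-at-1: M0=0, M1=0, M2=1 [stuck-at-1], M3=0 → 0 — matches
Only M2 stuck-at-1 reproduces the observed 0.

M2 stuck-at-1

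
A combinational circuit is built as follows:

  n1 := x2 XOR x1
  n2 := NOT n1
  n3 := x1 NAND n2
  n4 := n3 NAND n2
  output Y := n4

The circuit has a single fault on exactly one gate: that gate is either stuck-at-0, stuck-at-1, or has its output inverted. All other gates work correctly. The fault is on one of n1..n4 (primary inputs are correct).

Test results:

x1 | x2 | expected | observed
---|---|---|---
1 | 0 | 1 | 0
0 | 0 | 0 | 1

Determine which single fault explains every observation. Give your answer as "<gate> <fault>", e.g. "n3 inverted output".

n4 inverted output

Fault-free values for test 1 (x1=1, x2=0): n1=1, n2=0, n3=1, n4=1, giving Y=1. Observed 0.
Test 1: faults giving observed 0 are {n4 stuck-at-0, n4 inverted output}.
Test 2 (x1=0, x2=0): fault-free n1=0, n2=1, n3=1, n4=0 → 0; observed 1. Eliminates n4 stuck-at-0.
Only n4 inverted output is consistent with every test.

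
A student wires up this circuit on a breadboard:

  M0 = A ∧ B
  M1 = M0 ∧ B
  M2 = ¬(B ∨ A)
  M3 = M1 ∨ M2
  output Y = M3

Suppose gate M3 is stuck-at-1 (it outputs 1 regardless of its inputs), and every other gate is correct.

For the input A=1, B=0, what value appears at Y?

1

Propagate with M3 forced: M0=0, M1=0, M2=0, M3=1 [stuck-at-1].
So Y = 1. (Without the fault it would be 0.)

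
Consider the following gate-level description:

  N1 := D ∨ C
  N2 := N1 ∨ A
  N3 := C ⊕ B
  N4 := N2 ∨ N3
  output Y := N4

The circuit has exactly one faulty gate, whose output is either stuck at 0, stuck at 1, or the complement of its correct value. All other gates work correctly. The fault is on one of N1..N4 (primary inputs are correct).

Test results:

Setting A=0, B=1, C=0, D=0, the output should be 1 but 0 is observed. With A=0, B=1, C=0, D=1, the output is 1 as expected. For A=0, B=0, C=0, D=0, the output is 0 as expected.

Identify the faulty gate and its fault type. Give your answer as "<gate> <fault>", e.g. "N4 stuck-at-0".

Fault-free values for test 1 (A=0, B=1, C=0, D=0): N1=0, N2=0, N3=1, N4=1, giving Y=1. Observed 0.
Test 1: faults giving observed 0 are {N3 stuck-at-0, N3 inverted output, N4 stuck-at-0, N4 inverted output}.
Test 2 (A=0, B=1, C=0, D=1): fault-free N1=1, N2=1, N3=1, N4=1 → 1; observed 1. Eliminates N4 stuck-at-0, N4 inverted output.
Test 3 (A=0, B=0, C=0, D=0): fault-free N1=0, N2=0, N3=0, N4=0 → 0; observed 0. Eliminates N3 inverted output.
Only N3 stuck-at-0 is consistent with every test.

N3 stuck-at-0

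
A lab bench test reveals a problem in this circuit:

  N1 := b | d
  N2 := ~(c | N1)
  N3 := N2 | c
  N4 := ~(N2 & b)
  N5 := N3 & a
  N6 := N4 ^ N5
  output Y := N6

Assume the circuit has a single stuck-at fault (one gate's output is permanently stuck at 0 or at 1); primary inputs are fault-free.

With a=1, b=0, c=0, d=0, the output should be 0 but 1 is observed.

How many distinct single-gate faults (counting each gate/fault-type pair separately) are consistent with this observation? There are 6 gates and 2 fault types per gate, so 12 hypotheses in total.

Fault-free: N1=0, N2=1, N3=1, N4=1, N5=1, N6=0 → 0. Observed 1.
  N1 stuck-at-0: output 0 ✗
  N1 stuck-at-1: output 1 ✓
  N2 stuck-at-0: output 1 ✓
  N2 stuck-at-1: output 0 ✗
  N3 stuck-at-0: output 1 ✓
  N3 stuck-at-1: output 0 ✗
  N4 stuck-at-0: output 1 ✓
  N4 stuck-at-1: output 0 ✗
  N5 stuck-at-0: output 1 ✓
  N5 stuck-at-1: output 0 ✗
  N6 stuck-at-0: output 0 ✗
  N6 stuck-at-1: output 1 ✓
Consistent faults: {N1 stuck-at-1, N2 stuck-at-0, N3 stuck-at-0, N4 stuck-at-0, N5 stuck-at-0, N6 stuck-at-1} — 6 in all.

6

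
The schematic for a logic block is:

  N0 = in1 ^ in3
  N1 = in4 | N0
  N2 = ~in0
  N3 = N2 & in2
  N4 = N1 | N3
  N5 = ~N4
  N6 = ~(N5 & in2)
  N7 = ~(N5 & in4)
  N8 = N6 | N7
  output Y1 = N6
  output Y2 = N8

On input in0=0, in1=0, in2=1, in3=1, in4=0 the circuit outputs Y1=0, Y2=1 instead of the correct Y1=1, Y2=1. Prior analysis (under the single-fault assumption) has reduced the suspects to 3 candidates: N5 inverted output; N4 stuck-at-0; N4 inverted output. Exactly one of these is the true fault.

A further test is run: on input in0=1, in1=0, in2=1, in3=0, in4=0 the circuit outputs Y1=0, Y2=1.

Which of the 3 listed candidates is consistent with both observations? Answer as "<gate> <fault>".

N4 stuck-at-0

Evaluate each candidate on input in0=1, in1=0, in2=1, in3=0, in4=0:
  N5 inverted output: N0=0, N1=0, N2=0, N3=0, N4=0, N5=0 [inverted output], N6=1, N7=1, N8=1 → Y1=1, Y2=1 — eliminated
  N4 stuck-at-0: N0=0, N1=0, N2=0, N3=0, N4=0 [stuck-at-0], N5=1, N6=0, N7=1, N8=1 → Y1=0, Y2=1 — matches
  N4 inverted output: N0=0, N1=0, N2=0, N3=0, N4=1 [inverted output], N5=0, N6=1, N7=1, N8=1 → Y1=1, Y2=1 — eliminated
Only N4 stuck-at-0 reproduces the observed Y1=0, Y2=1.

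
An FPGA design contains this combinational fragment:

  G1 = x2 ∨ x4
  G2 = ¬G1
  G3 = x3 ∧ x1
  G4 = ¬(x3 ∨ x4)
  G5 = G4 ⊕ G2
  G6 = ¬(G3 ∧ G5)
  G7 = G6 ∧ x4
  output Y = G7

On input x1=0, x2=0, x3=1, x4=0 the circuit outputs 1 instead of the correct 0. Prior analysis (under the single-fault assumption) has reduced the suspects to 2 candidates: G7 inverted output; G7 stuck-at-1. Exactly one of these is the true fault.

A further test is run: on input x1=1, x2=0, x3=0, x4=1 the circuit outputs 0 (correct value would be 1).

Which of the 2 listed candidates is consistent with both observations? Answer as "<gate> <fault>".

G7 inverted output

Evaluate each candidate on input x1=1, x2=0, x3=0, x4=1:
  G7 inverted output: G1=1, G2=0, G3=0, G4=0, G5=0, G6=1, G7=0 [inverted output] → 0 — matches
  G7 stuck-at-1: G1=1, G2=0, G3=0, G4=0, G5=0, G6=1, G7=1 [stuck-at-1] → 1 — eliminated
Only G7 inverted output reproduces the observed 0.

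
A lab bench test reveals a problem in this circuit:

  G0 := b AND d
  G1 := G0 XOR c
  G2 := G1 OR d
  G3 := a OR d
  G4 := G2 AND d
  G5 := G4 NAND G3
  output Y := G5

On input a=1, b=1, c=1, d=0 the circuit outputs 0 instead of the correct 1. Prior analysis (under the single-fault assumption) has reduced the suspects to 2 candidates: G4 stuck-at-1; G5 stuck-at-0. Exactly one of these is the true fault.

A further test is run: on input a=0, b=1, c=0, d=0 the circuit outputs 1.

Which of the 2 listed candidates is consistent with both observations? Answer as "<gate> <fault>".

Evaluate each candidate on input a=0, b=1, c=0, d=0:
  G4 stuck-at-1: G0=0, G1=0, G2=0, G3=0, G4=1 [stuck-at-1], G5=1 → 1 — matches
  G5 stuck-at-0: G0=0, G1=0, G2=0, G3=0, G4=0, G5=0 [stuck-at-0] → 0 — eliminated
Only G4 stuck-at-1 reproduces the observed 1.

G4 stuck-at-1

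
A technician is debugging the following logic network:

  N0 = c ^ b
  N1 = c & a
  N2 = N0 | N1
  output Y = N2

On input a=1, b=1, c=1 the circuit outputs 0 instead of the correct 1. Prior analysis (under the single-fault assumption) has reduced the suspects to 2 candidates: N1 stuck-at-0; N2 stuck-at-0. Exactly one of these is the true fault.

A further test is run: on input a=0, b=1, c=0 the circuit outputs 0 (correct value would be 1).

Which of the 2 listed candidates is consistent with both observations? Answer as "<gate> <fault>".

N2 stuck-at-0

Evaluate each candidate on input a=0, b=1, c=0:
  N1 stuck-at-0: N0=1, N1=0 [stuck-at-0], N2=1 → 1 — eliminated
  N2 stuck-at-0: N0=1, N1=0, N2=0 [stuck-at-0] → 0 — matches
Only N2 stuck-at-0 reproduces the observed 0.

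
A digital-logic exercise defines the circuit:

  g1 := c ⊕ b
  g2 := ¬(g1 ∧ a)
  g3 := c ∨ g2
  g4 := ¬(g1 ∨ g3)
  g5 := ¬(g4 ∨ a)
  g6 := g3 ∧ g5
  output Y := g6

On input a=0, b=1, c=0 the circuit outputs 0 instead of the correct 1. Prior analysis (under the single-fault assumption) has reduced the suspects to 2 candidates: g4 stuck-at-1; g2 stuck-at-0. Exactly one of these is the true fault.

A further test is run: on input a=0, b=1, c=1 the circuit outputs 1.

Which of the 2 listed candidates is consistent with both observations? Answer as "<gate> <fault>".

g2 stuck-at-0

Evaluate each candidate on input a=0, b=1, c=1:
  g4 stuck-at-1: g1=0, g2=1, g3=1, g4=1 [stuck-at-1], g5=0, g6=0 → 0 — eliminated
  g2 stuck-at-0: g1=0, g2=0 [stuck-at-0], g3=1, g4=0, g5=1, g6=1 → 1 — matches
Only g2 stuck-at-0 reproduces the observed 1.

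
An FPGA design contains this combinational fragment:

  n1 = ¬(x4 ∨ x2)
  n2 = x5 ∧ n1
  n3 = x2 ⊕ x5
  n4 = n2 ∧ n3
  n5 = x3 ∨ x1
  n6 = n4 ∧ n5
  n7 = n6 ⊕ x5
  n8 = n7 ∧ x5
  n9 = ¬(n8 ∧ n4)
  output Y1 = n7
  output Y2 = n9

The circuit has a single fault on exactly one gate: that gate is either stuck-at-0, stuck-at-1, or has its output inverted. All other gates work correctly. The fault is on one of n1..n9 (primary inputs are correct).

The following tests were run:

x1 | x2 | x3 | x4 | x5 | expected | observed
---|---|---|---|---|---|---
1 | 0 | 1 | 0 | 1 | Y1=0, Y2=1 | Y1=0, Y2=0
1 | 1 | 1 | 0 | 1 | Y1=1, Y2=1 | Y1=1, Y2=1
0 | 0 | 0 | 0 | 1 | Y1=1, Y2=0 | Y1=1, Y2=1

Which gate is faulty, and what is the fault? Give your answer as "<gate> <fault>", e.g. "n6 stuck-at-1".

Fault-free values for test 1 (x1=1, x2=0, x3=1, x4=0, x5=1): n1=1, n2=1, n3=1, n4=1, n5=1, n6=1, n7=0, n8=0, n9=1, giving Y1=0, Y2=1. Observed Y1=0, Y2=0.
Test 1: faults giving observed Y1=0, Y2=0 are {n8 stuck-at-1, n8 inverted output, n9 stuck-at-0, n9 inverted output}.
Test 2 (x1=1, x2=1, x3=1, x4=0, x5=1): fault-free n1=0, n2=0, n3=0, n4=0, n5=1, n6=0, n7=1, n8=1, n9=1 → Y1=1, Y2=1; observed Y1=1, Y2=1. Eliminates n9 stuck-at-0, n9 inverted output.
Test 3 (x1=0, x2=0, x3=0, x4=0, x5=1): fault-free n1=1, n2=1, n3=1, n4=1, n5=0, n6=0, n7=1, n8=1, n9=0 → Y1=1, Y2=0; observed Y1=1, Y2=1. Eliminates n8 stuck-at-1.
Only n8 inverted output is consistent with every test.

n8 inverted output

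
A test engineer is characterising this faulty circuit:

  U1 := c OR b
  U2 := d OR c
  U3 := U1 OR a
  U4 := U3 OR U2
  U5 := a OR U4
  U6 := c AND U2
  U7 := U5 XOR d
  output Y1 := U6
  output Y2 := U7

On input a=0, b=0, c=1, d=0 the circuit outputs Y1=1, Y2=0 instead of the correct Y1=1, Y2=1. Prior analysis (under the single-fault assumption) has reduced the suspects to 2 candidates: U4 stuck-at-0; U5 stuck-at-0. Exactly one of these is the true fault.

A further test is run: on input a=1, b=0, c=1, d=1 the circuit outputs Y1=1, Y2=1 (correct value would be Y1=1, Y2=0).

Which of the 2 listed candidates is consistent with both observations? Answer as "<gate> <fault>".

Evaluate each candidate on input a=1, b=0, c=1, d=1:
  U4 stuck-at-0: U1=1, U2=1, U3=1, U4=0 [stuck-at-0], U5=1, U6=1, U7=0 → Y1=1, Y2=0 — eliminated
  U5 stuck-at-0: U1=1, U2=1, U3=1, U4=1, U5=0 [stuck-at-0], U6=1, U7=1 → Y1=1, Y2=1 — matches
Only U5 stuck-at-0 reproduces the observed Y1=1, Y2=1.

U5 stuck-at-0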